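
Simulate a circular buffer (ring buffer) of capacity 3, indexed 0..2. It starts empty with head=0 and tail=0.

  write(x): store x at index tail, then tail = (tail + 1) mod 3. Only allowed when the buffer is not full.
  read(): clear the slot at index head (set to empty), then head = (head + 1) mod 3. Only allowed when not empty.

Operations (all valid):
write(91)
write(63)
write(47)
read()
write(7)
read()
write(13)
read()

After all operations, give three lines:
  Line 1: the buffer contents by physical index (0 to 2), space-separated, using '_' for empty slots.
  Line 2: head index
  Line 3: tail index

write(91): buf=[91 _ _], head=0, tail=1, size=1
write(63): buf=[91 63 _], head=0, tail=2, size=2
write(47): buf=[91 63 47], head=0, tail=0, size=3
read(): buf=[_ 63 47], head=1, tail=0, size=2
write(7): buf=[7 63 47], head=1, tail=1, size=3
read(): buf=[7 _ 47], head=2, tail=1, size=2
write(13): buf=[7 13 47], head=2, tail=2, size=3
read(): buf=[7 13 _], head=0, tail=2, size=2

Answer: 7 13 _
0
2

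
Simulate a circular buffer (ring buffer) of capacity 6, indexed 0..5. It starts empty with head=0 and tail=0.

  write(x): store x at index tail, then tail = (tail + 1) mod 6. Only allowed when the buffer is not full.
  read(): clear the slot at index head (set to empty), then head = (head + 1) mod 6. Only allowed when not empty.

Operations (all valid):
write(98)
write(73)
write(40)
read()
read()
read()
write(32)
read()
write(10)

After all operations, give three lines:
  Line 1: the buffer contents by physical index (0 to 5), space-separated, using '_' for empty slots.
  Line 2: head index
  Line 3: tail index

write(98): buf=[98 _ _ _ _ _], head=0, tail=1, size=1
write(73): buf=[98 73 _ _ _ _], head=0, tail=2, size=2
write(40): buf=[98 73 40 _ _ _], head=0, tail=3, size=3
read(): buf=[_ 73 40 _ _ _], head=1, tail=3, size=2
read(): buf=[_ _ 40 _ _ _], head=2, tail=3, size=1
read(): buf=[_ _ _ _ _ _], head=3, tail=3, size=0
write(32): buf=[_ _ _ 32 _ _], head=3, tail=4, size=1
read(): buf=[_ _ _ _ _ _], head=4, tail=4, size=0
write(10): buf=[_ _ _ _ 10 _], head=4, tail=5, size=1

Answer: _ _ _ _ 10 _
4
5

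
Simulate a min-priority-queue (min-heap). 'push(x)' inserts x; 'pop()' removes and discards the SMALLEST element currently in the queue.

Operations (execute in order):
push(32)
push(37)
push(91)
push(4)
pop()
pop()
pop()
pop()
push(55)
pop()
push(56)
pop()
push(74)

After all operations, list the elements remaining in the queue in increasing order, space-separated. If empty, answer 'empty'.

Answer: 74

Derivation:
push(32): heap contents = [32]
push(37): heap contents = [32, 37]
push(91): heap contents = [32, 37, 91]
push(4): heap contents = [4, 32, 37, 91]
pop() → 4: heap contents = [32, 37, 91]
pop() → 32: heap contents = [37, 91]
pop() → 37: heap contents = [91]
pop() → 91: heap contents = []
push(55): heap contents = [55]
pop() → 55: heap contents = []
push(56): heap contents = [56]
pop() → 56: heap contents = []
push(74): heap contents = [74]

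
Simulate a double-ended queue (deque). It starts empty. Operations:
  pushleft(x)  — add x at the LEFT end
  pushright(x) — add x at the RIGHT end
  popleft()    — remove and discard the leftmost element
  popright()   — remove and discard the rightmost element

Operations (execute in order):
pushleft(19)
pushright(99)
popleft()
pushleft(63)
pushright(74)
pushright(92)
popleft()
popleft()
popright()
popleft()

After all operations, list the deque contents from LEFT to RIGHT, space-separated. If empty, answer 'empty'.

Answer: empty

Derivation:
pushleft(19): [19]
pushright(99): [19, 99]
popleft(): [99]
pushleft(63): [63, 99]
pushright(74): [63, 99, 74]
pushright(92): [63, 99, 74, 92]
popleft(): [99, 74, 92]
popleft(): [74, 92]
popright(): [74]
popleft(): []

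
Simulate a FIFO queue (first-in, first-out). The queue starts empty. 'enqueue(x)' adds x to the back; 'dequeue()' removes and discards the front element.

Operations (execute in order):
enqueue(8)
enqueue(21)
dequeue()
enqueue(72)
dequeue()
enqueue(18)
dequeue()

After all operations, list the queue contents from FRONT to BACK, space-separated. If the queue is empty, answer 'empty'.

Answer: 18

Derivation:
enqueue(8): [8]
enqueue(21): [8, 21]
dequeue(): [21]
enqueue(72): [21, 72]
dequeue(): [72]
enqueue(18): [72, 18]
dequeue(): [18]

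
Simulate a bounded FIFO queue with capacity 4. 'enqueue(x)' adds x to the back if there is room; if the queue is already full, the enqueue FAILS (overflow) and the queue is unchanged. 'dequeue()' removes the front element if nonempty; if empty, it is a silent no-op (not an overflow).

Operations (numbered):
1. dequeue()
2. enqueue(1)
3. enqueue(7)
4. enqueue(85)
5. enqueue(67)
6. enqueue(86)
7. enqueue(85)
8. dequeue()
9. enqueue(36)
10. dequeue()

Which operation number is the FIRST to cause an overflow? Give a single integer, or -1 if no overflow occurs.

1. dequeue(): empty, no-op, size=0
2. enqueue(1): size=1
3. enqueue(7): size=2
4. enqueue(85): size=3
5. enqueue(67): size=4
6. enqueue(86): size=4=cap → OVERFLOW (fail)
7. enqueue(85): size=4=cap → OVERFLOW (fail)
8. dequeue(): size=3
9. enqueue(36): size=4
10. dequeue(): size=3

Answer: 6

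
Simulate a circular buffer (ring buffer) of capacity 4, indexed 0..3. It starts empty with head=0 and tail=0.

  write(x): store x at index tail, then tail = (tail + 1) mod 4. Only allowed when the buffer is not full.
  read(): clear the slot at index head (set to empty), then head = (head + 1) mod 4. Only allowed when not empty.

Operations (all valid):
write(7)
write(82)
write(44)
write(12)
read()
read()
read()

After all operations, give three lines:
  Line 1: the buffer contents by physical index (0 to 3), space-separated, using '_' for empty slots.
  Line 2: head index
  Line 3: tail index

write(7): buf=[7 _ _ _], head=0, tail=1, size=1
write(82): buf=[7 82 _ _], head=0, tail=2, size=2
write(44): buf=[7 82 44 _], head=0, tail=3, size=3
write(12): buf=[7 82 44 12], head=0, tail=0, size=4
read(): buf=[_ 82 44 12], head=1, tail=0, size=3
read(): buf=[_ _ 44 12], head=2, tail=0, size=2
read(): buf=[_ _ _ 12], head=3, tail=0, size=1

Answer: _ _ _ 12
3
0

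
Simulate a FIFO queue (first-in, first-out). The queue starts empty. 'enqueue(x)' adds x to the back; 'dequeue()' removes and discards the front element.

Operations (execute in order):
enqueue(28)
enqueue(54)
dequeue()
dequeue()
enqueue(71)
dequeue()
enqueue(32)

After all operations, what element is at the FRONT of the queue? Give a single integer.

enqueue(28): queue = [28]
enqueue(54): queue = [28, 54]
dequeue(): queue = [54]
dequeue(): queue = []
enqueue(71): queue = [71]
dequeue(): queue = []
enqueue(32): queue = [32]

Answer: 32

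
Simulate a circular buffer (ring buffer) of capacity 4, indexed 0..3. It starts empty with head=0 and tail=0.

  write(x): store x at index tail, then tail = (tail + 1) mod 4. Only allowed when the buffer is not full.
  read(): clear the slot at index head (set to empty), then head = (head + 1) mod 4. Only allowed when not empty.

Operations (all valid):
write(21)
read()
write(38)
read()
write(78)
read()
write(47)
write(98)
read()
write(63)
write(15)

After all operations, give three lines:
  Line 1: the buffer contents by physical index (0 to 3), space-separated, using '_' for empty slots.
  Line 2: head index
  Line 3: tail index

write(21): buf=[21 _ _ _], head=0, tail=1, size=1
read(): buf=[_ _ _ _], head=1, tail=1, size=0
write(38): buf=[_ 38 _ _], head=1, tail=2, size=1
read(): buf=[_ _ _ _], head=2, tail=2, size=0
write(78): buf=[_ _ 78 _], head=2, tail=3, size=1
read(): buf=[_ _ _ _], head=3, tail=3, size=0
write(47): buf=[_ _ _ 47], head=3, tail=0, size=1
write(98): buf=[98 _ _ 47], head=3, tail=1, size=2
read(): buf=[98 _ _ _], head=0, tail=1, size=1
write(63): buf=[98 63 _ _], head=0, tail=2, size=2
write(15): buf=[98 63 15 _], head=0, tail=3, size=3

Answer: 98 63 15 _
0
3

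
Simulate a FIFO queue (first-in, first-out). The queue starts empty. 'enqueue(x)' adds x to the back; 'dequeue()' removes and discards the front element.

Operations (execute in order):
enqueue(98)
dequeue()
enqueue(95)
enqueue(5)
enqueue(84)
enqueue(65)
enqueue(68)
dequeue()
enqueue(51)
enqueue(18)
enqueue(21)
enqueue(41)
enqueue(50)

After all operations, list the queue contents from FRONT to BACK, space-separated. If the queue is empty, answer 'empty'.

Answer: 5 84 65 68 51 18 21 41 50

Derivation:
enqueue(98): [98]
dequeue(): []
enqueue(95): [95]
enqueue(5): [95, 5]
enqueue(84): [95, 5, 84]
enqueue(65): [95, 5, 84, 65]
enqueue(68): [95, 5, 84, 65, 68]
dequeue(): [5, 84, 65, 68]
enqueue(51): [5, 84, 65, 68, 51]
enqueue(18): [5, 84, 65, 68, 51, 18]
enqueue(21): [5, 84, 65, 68, 51, 18, 21]
enqueue(41): [5, 84, 65, 68, 51, 18, 21, 41]
enqueue(50): [5, 84, 65, 68, 51, 18, 21, 41, 50]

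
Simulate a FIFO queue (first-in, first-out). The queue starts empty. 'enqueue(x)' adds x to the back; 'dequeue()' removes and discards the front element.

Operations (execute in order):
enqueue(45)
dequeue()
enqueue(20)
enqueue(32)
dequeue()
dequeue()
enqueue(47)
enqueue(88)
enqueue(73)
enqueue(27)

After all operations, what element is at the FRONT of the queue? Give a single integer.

Answer: 47

Derivation:
enqueue(45): queue = [45]
dequeue(): queue = []
enqueue(20): queue = [20]
enqueue(32): queue = [20, 32]
dequeue(): queue = [32]
dequeue(): queue = []
enqueue(47): queue = [47]
enqueue(88): queue = [47, 88]
enqueue(73): queue = [47, 88, 73]
enqueue(27): queue = [47, 88, 73, 27]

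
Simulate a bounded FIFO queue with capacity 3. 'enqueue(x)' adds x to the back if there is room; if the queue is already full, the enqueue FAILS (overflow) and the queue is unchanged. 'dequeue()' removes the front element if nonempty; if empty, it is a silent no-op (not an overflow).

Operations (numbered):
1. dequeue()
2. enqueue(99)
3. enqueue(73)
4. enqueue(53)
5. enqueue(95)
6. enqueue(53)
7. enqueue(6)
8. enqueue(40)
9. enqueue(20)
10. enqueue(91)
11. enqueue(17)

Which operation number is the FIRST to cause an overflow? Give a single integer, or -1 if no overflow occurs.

Answer: 5

Derivation:
1. dequeue(): empty, no-op, size=0
2. enqueue(99): size=1
3. enqueue(73): size=2
4. enqueue(53): size=3
5. enqueue(95): size=3=cap → OVERFLOW (fail)
6. enqueue(53): size=3=cap → OVERFLOW (fail)
7. enqueue(6): size=3=cap → OVERFLOW (fail)
8. enqueue(40): size=3=cap → OVERFLOW (fail)
9. enqueue(20): size=3=cap → OVERFLOW (fail)
10. enqueue(91): size=3=cap → OVERFLOW (fail)
11. enqueue(17): size=3=cap → OVERFLOW (fail)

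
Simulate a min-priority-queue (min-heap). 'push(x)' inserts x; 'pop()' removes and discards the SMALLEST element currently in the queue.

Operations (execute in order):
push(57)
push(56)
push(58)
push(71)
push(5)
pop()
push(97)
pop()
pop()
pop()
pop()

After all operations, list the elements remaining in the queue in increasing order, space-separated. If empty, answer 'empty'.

push(57): heap contents = [57]
push(56): heap contents = [56, 57]
push(58): heap contents = [56, 57, 58]
push(71): heap contents = [56, 57, 58, 71]
push(5): heap contents = [5, 56, 57, 58, 71]
pop() → 5: heap contents = [56, 57, 58, 71]
push(97): heap contents = [56, 57, 58, 71, 97]
pop() → 56: heap contents = [57, 58, 71, 97]
pop() → 57: heap contents = [58, 71, 97]
pop() → 58: heap contents = [71, 97]
pop() → 71: heap contents = [97]

Answer: 97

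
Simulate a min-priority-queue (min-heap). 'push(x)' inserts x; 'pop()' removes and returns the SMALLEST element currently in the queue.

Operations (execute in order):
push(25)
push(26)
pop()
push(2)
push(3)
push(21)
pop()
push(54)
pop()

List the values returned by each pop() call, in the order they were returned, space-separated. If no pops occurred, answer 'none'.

Answer: 25 2 3

Derivation:
push(25): heap contents = [25]
push(26): heap contents = [25, 26]
pop() → 25: heap contents = [26]
push(2): heap contents = [2, 26]
push(3): heap contents = [2, 3, 26]
push(21): heap contents = [2, 3, 21, 26]
pop() → 2: heap contents = [3, 21, 26]
push(54): heap contents = [3, 21, 26, 54]
pop() → 3: heap contents = [21, 26, 54]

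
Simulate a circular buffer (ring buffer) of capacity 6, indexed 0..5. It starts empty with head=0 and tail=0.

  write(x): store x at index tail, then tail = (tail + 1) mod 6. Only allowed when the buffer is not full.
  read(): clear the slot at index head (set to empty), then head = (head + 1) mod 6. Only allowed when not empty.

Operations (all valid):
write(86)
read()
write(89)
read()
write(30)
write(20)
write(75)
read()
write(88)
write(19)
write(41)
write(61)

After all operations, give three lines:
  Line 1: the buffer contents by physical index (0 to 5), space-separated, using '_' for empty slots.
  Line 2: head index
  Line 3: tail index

Answer: 19 41 61 20 75 88
3
3

Derivation:
write(86): buf=[86 _ _ _ _ _], head=0, tail=1, size=1
read(): buf=[_ _ _ _ _ _], head=1, tail=1, size=0
write(89): buf=[_ 89 _ _ _ _], head=1, tail=2, size=1
read(): buf=[_ _ _ _ _ _], head=2, tail=2, size=0
write(30): buf=[_ _ 30 _ _ _], head=2, tail=3, size=1
write(20): buf=[_ _ 30 20 _ _], head=2, tail=4, size=2
write(75): buf=[_ _ 30 20 75 _], head=2, tail=5, size=3
read(): buf=[_ _ _ 20 75 _], head=3, tail=5, size=2
write(88): buf=[_ _ _ 20 75 88], head=3, tail=0, size=3
write(19): buf=[19 _ _ 20 75 88], head=3, tail=1, size=4
write(41): buf=[19 41 _ 20 75 88], head=3, tail=2, size=5
write(61): buf=[19 41 61 20 75 88], head=3, tail=3, size=6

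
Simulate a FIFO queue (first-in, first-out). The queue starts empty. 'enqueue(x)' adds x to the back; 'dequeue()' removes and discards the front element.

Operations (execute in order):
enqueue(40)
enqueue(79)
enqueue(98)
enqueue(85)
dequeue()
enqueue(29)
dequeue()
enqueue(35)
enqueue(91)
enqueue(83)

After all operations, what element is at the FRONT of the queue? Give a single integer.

enqueue(40): queue = [40]
enqueue(79): queue = [40, 79]
enqueue(98): queue = [40, 79, 98]
enqueue(85): queue = [40, 79, 98, 85]
dequeue(): queue = [79, 98, 85]
enqueue(29): queue = [79, 98, 85, 29]
dequeue(): queue = [98, 85, 29]
enqueue(35): queue = [98, 85, 29, 35]
enqueue(91): queue = [98, 85, 29, 35, 91]
enqueue(83): queue = [98, 85, 29, 35, 91, 83]

Answer: 98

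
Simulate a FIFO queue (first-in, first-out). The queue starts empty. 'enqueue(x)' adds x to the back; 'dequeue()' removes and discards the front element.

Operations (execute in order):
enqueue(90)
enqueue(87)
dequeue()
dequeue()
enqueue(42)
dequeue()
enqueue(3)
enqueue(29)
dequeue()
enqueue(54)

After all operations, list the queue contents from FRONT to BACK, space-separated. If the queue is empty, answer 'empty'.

enqueue(90): [90]
enqueue(87): [90, 87]
dequeue(): [87]
dequeue(): []
enqueue(42): [42]
dequeue(): []
enqueue(3): [3]
enqueue(29): [3, 29]
dequeue(): [29]
enqueue(54): [29, 54]

Answer: 29 54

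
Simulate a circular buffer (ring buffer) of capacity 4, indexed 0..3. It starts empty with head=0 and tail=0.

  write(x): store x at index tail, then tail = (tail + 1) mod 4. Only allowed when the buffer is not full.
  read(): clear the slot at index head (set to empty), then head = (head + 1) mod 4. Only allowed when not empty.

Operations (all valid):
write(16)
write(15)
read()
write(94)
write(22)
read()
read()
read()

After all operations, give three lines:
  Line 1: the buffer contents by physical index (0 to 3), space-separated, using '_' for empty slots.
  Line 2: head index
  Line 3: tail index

Answer: _ _ _ _
0
0

Derivation:
write(16): buf=[16 _ _ _], head=0, tail=1, size=1
write(15): buf=[16 15 _ _], head=0, tail=2, size=2
read(): buf=[_ 15 _ _], head=1, tail=2, size=1
write(94): buf=[_ 15 94 _], head=1, tail=3, size=2
write(22): buf=[_ 15 94 22], head=1, tail=0, size=3
read(): buf=[_ _ 94 22], head=2, tail=0, size=2
read(): buf=[_ _ _ 22], head=3, tail=0, size=1
read(): buf=[_ _ _ _], head=0, tail=0, size=0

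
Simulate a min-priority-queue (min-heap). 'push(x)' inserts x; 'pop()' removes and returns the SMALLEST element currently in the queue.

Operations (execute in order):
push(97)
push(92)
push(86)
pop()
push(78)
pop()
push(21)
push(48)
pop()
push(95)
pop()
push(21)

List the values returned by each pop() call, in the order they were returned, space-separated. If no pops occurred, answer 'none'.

push(97): heap contents = [97]
push(92): heap contents = [92, 97]
push(86): heap contents = [86, 92, 97]
pop() → 86: heap contents = [92, 97]
push(78): heap contents = [78, 92, 97]
pop() → 78: heap contents = [92, 97]
push(21): heap contents = [21, 92, 97]
push(48): heap contents = [21, 48, 92, 97]
pop() → 21: heap contents = [48, 92, 97]
push(95): heap contents = [48, 92, 95, 97]
pop() → 48: heap contents = [92, 95, 97]
push(21): heap contents = [21, 92, 95, 97]

Answer: 86 78 21 48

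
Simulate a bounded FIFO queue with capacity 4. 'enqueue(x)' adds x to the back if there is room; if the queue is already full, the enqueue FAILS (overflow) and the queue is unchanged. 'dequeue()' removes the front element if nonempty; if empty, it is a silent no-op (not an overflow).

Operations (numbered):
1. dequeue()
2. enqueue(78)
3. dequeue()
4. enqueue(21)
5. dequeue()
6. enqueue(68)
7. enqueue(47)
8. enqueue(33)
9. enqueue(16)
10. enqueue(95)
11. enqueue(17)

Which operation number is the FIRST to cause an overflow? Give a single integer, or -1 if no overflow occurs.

1. dequeue(): empty, no-op, size=0
2. enqueue(78): size=1
3. dequeue(): size=0
4. enqueue(21): size=1
5. dequeue(): size=0
6. enqueue(68): size=1
7. enqueue(47): size=2
8. enqueue(33): size=3
9. enqueue(16): size=4
10. enqueue(95): size=4=cap → OVERFLOW (fail)
11. enqueue(17): size=4=cap → OVERFLOW (fail)

Answer: 10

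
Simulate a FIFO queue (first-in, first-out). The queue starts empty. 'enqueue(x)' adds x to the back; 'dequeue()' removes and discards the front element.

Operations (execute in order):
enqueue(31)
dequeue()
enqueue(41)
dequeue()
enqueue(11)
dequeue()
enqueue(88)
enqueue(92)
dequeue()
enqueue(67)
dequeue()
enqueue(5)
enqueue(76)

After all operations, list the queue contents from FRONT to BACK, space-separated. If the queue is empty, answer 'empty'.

enqueue(31): [31]
dequeue(): []
enqueue(41): [41]
dequeue(): []
enqueue(11): [11]
dequeue(): []
enqueue(88): [88]
enqueue(92): [88, 92]
dequeue(): [92]
enqueue(67): [92, 67]
dequeue(): [67]
enqueue(5): [67, 5]
enqueue(76): [67, 5, 76]

Answer: 67 5 76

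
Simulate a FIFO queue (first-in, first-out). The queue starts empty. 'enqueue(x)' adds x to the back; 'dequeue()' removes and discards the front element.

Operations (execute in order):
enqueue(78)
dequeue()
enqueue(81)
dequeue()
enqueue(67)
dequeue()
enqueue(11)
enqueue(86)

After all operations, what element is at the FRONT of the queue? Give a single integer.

enqueue(78): queue = [78]
dequeue(): queue = []
enqueue(81): queue = [81]
dequeue(): queue = []
enqueue(67): queue = [67]
dequeue(): queue = []
enqueue(11): queue = [11]
enqueue(86): queue = [11, 86]

Answer: 11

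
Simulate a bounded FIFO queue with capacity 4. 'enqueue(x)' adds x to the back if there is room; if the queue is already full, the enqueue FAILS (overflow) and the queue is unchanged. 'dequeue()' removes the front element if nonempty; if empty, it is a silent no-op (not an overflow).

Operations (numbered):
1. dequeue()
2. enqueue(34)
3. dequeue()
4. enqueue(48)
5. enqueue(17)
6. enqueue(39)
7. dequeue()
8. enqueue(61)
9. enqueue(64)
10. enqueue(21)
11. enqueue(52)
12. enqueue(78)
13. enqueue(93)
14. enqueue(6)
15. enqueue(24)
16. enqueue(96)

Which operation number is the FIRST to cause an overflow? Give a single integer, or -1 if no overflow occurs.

1. dequeue(): empty, no-op, size=0
2. enqueue(34): size=1
3. dequeue(): size=0
4. enqueue(48): size=1
5. enqueue(17): size=2
6. enqueue(39): size=3
7. dequeue(): size=2
8. enqueue(61): size=3
9. enqueue(64): size=4
10. enqueue(21): size=4=cap → OVERFLOW (fail)
11. enqueue(52): size=4=cap → OVERFLOW (fail)
12. enqueue(78): size=4=cap → OVERFLOW (fail)
13. enqueue(93): size=4=cap → OVERFLOW (fail)
14. enqueue(6): size=4=cap → OVERFLOW (fail)
15. enqueue(24): size=4=cap → OVERFLOW (fail)
16. enqueue(96): size=4=cap → OVERFLOW (fail)

Answer: 10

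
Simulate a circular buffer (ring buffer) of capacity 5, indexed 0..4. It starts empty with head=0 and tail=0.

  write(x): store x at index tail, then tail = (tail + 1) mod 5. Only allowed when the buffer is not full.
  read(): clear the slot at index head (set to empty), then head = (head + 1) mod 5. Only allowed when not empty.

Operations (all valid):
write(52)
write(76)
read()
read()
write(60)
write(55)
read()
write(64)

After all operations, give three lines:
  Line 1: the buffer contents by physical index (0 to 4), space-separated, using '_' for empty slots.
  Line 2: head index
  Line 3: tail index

Answer: _ _ _ 55 64
3
0

Derivation:
write(52): buf=[52 _ _ _ _], head=0, tail=1, size=1
write(76): buf=[52 76 _ _ _], head=0, tail=2, size=2
read(): buf=[_ 76 _ _ _], head=1, tail=2, size=1
read(): buf=[_ _ _ _ _], head=2, tail=2, size=0
write(60): buf=[_ _ 60 _ _], head=2, tail=3, size=1
write(55): buf=[_ _ 60 55 _], head=2, tail=4, size=2
read(): buf=[_ _ _ 55 _], head=3, tail=4, size=1
write(64): buf=[_ _ _ 55 64], head=3, tail=0, size=2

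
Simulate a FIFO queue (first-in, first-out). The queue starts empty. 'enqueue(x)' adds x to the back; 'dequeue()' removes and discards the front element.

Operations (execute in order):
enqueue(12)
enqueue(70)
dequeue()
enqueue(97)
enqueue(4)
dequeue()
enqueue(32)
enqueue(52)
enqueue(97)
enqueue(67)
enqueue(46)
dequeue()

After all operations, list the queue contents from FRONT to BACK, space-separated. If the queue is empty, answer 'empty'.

enqueue(12): [12]
enqueue(70): [12, 70]
dequeue(): [70]
enqueue(97): [70, 97]
enqueue(4): [70, 97, 4]
dequeue(): [97, 4]
enqueue(32): [97, 4, 32]
enqueue(52): [97, 4, 32, 52]
enqueue(97): [97, 4, 32, 52, 97]
enqueue(67): [97, 4, 32, 52, 97, 67]
enqueue(46): [97, 4, 32, 52, 97, 67, 46]
dequeue(): [4, 32, 52, 97, 67, 46]

Answer: 4 32 52 97 67 46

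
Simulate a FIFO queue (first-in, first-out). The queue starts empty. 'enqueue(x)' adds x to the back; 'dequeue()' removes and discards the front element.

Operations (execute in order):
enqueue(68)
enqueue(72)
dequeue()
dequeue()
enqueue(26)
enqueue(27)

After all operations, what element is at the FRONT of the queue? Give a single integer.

enqueue(68): queue = [68]
enqueue(72): queue = [68, 72]
dequeue(): queue = [72]
dequeue(): queue = []
enqueue(26): queue = [26]
enqueue(27): queue = [26, 27]

Answer: 26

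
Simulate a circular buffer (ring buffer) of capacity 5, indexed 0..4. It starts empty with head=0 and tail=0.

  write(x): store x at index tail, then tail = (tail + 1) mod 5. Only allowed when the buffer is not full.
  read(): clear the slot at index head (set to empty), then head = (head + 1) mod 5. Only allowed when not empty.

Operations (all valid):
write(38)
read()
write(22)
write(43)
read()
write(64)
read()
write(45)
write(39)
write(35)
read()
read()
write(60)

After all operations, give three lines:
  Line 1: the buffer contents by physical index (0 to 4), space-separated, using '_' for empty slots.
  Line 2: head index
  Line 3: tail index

Answer: 39 35 60 _ _
0
3

Derivation:
write(38): buf=[38 _ _ _ _], head=0, tail=1, size=1
read(): buf=[_ _ _ _ _], head=1, tail=1, size=0
write(22): buf=[_ 22 _ _ _], head=1, tail=2, size=1
write(43): buf=[_ 22 43 _ _], head=1, tail=3, size=2
read(): buf=[_ _ 43 _ _], head=2, tail=3, size=1
write(64): buf=[_ _ 43 64 _], head=2, tail=4, size=2
read(): buf=[_ _ _ 64 _], head=3, tail=4, size=1
write(45): buf=[_ _ _ 64 45], head=3, tail=0, size=2
write(39): buf=[39 _ _ 64 45], head=3, tail=1, size=3
write(35): buf=[39 35 _ 64 45], head=3, tail=2, size=4
read(): buf=[39 35 _ _ 45], head=4, tail=2, size=3
read(): buf=[39 35 _ _ _], head=0, tail=2, size=2
write(60): buf=[39 35 60 _ _], head=0, tail=3, size=3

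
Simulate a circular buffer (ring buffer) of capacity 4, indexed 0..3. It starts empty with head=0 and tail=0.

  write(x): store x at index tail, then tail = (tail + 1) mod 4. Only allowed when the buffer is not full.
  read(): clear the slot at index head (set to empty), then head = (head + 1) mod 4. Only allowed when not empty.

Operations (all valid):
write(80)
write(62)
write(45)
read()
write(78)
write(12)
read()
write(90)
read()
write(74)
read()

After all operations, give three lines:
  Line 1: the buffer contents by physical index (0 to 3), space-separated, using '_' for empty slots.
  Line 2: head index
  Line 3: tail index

write(80): buf=[80 _ _ _], head=0, tail=1, size=1
write(62): buf=[80 62 _ _], head=0, tail=2, size=2
write(45): buf=[80 62 45 _], head=0, tail=3, size=3
read(): buf=[_ 62 45 _], head=1, tail=3, size=2
write(78): buf=[_ 62 45 78], head=1, tail=0, size=3
write(12): buf=[12 62 45 78], head=1, tail=1, size=4
read(): buf=[12 _ 45 78], head=2, tail=1, size=3
write(90): buf=[12 90 45 78], head=2, tail=2, size=4
read(): buf=[12 90 _ 78], head=3, tail=2, size=3
write(74): buf=[12 90 74 78], head=3, tail=3, size=4
read(): buf=[12 90 74 _], head=0, tail=3, size=3

Answer: 12 90 74 _
0
3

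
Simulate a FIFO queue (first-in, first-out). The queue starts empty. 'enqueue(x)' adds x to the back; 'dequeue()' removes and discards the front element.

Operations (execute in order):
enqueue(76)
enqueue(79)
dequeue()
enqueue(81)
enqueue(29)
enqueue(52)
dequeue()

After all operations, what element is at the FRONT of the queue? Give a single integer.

enqueue(76): queue = [76]
enqueue(79): queue = [76, 79]
dequeue(): queue = [79]
enqueue(81): queue = [79, 81]
enqueue(29): queue = [79, 81, 29]
enqueue(52): queue = [79, 81, 29, 52]
dequeue(): queue = [81, 29, 52]

Answer: 81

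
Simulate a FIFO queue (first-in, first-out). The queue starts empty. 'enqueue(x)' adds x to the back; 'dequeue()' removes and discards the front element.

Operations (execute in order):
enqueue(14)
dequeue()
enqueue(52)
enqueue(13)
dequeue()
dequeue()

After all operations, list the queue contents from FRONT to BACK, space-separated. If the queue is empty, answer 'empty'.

enqueue(14): [14]
dequeue(): []
enqueue(52): [52]
enqueue(13): [52, 13]
dequeue(): [13]
dequeue(): []

Answer: empty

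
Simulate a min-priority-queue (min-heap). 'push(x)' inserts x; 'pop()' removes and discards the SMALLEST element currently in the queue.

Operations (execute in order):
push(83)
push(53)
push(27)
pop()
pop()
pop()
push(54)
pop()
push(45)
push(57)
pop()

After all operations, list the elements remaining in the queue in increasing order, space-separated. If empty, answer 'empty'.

push(83): heap contents = [83]
push(53): heap contents = [53, 83]
push(27): heap contents = [27, 53, 83]
pop() → 27: heap contents = [53, 83]
pop() → 53: heap contents = [83]
pop() → 83: heap contents = []
push(54): heap contents = [54]
pop() → 54: heap contents = []
push(45): heap contents = [45]
push(57): heap contents = [45, 57]
pop() → 45: heap contents = [57]

Answer: 57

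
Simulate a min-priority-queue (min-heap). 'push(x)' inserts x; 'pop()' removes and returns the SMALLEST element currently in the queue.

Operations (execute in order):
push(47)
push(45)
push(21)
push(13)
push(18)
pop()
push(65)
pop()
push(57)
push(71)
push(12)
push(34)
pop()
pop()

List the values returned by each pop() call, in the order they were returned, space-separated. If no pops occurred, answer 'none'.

Answer: 13 18 12 21

Derivation:
push(47): heap contents = [47]
push(45): heap contents = [45, 47]
push(21): heap contents = [21, 45, 47]
push(13): heap contents = [13, 21, 45, 47]
push(18): heap contents = [13, 18, 21, 45, 47]
pop() → 13: heap contents = [18, 21, 45, 47]
push(65): heap contents = [18, 21, 45, 47, 65]
pop() → 18: heap contents = [21, 45, 47, 65]
push(57): heap contents = [21, 45, 47, 57, 65]
push(71): heap contents = [21, 45, 47, 57, 65, 71]
push(12): heap contents = [12, 21, 45, 47, 57, 65, 71]
push(34): heap contents = [12, 21, 34, 45, 47, 57, 65, 71]
pop() → 12: heap contents = [21, 34, 45, 47, 57, 65, 71]
pop() → 21: heap contents = [34, 45, 47, 57, 65, 71]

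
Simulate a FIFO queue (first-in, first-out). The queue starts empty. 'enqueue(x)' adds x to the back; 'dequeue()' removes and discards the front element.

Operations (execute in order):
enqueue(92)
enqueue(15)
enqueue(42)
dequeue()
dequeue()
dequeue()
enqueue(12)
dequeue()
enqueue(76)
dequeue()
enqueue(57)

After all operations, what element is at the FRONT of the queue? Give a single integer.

Answer: 57

Derivation:
enqueue(92): queue = [92]
enqueue(15): queue = [92, 15]
enqueue(42): queue = [92, 15, 42]
dequeue(): queue = [15, 42]
dequeue(): queue = [42]
dequeue(): queue = []
enqueue(12): queue = [12]
dequeue(): queue = []
enqueue(76): queue = [76]
dequeue(): queue = []
enqueue(57): queue = [57]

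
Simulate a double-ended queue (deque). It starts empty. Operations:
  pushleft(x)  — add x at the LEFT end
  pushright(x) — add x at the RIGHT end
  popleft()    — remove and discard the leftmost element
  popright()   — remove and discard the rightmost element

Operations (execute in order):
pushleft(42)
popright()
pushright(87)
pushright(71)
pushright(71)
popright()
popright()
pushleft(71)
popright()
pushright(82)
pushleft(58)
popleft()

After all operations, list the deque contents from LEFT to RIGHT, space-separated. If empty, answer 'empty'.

Answer: 71 82

Derivation:
pushleft(42): [42]
popright(): []
pushright(87): [87]
pushright(71): [87, 71]
pushright(71): [87, 71, 71]
popright(): [87, 71]
popright(): [87]
pushleft(71): [71, 87]
popright(): [71]
pushright(82): [71, 82]
pushleft(58): [58, 71, 82]
popleft(): [71, 82]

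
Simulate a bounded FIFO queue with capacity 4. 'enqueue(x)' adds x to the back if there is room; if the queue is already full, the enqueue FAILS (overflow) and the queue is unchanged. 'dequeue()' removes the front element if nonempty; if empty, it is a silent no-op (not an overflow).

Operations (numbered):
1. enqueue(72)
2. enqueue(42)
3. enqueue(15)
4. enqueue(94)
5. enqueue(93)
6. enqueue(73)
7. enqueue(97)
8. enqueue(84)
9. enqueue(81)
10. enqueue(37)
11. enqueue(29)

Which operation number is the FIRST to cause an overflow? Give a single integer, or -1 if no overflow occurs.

Answer: 5

Derivation:
1. enqueue(72): size=1
2. enqueue(42): size=2
3. enqueue(15): size=3
4. enqueue(94): size=4
5. enqueue(93): size=4=cap → OVERFLOW (fail)
6. enqueue(73): size=4=cap → OVERFLOW (fail)
7. enqueue(97): size=4=cap → OVERFLOW (fail)
8. enqueue(84): size=4=cap → OVERFLOW (fail)
9. enqueue(81): size=4=cap → OVERFLOW (fail)
10. enqueue(37): size=4=cap → OVERFLOW (fail)
11. enqueue(29): size=4=cap → OVERFLOW (fail)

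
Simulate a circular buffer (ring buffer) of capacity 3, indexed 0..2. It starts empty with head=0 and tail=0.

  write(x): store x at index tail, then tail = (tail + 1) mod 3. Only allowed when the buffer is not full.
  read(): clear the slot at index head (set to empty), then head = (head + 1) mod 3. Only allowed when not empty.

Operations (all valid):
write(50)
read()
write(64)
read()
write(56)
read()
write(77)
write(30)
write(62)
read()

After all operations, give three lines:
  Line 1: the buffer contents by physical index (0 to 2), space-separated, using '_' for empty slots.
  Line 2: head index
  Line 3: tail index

Answer: _ 30 62
1
0

Derivation:
write(50): buf=[50 _ _], head=0, tail=1, size=1
read(): buf=[_ _ _], head=1, tail=1, size=0
write(64): buf=[_ 64 _], head=1, tail=2, size=1
read(): buf=[_ _ _], head=2, tail=2, size=0
write(56): buf=[_ _ 56], head=2, tail=0, size=1
read(): buf=[_ _ _], head=0, tail=0, size=0
write(77): buf=[77 _ _], head=0, tail=1, size=1
write(30): buf=[77 30 _], head=0, tail=2, size=2
write(62): buf=[77 30 62], head=0, tail=0, size=3
read(): buf=[_ 30 62], head=1, tail=0, size=2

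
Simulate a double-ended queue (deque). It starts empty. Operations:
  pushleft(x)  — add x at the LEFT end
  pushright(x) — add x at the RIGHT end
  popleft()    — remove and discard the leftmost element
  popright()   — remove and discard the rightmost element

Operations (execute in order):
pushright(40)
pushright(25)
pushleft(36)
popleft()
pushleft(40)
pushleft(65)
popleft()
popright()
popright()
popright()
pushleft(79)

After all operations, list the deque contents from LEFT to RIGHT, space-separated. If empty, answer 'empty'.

Answer: 79

Derivation:
pushright(40): [40]
pushright(25): [40, 25]
pushleft(36): [36, 40, 25]
popleft(): [40, 25]
pushleft(40): [40, 40, 25]
pushleft(65): [65, 40, 40, 25]
popleft(): [40, 40, 25]
popright(): [40, 40]
popright(): [40]
popright(): []
pushleft(79): [79]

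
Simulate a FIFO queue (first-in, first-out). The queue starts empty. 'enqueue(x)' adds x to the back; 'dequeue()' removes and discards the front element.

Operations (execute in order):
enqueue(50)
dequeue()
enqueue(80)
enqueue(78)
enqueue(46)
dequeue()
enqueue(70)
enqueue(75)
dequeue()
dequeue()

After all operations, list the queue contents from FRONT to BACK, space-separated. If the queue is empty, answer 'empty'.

enqueue(50): [50]
dequeue(): []
enqueue(80): [80]
enqueue(78): [80, 78]
enqueue(46): [80, 78, 46]
dequeue(): [78, 46]
enqueue(70): [78, 46, 70]
enqueue(75): [78, 46, 70, 75]
dequeue(): [46, 70, 75]
dequeue(): [70, 75]

Answer: 70 75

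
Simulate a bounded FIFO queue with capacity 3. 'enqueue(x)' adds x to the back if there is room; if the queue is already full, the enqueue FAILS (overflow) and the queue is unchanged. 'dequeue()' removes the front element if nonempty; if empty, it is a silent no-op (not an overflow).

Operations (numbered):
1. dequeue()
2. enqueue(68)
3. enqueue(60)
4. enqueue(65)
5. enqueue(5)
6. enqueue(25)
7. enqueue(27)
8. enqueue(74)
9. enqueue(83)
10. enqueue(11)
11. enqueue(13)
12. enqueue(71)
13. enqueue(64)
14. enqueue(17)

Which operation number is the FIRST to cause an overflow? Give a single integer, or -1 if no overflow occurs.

1. dequeue(): empty, no-op, size=0
2. enqueue(68): size=1
3. enqueue(60): size=2
4. enqueue(65): size=3
5. enqueue(5): size=3=cap → OVERFLOW (fail)
6. enqueue(25): size=3=cap → OVERFLOW (fail)
7. enqueue(27): size=3=cap → OVERFLOW (fail)
8. enqueue(74): size=3=cap → OVERFLOW (fail)
9. enqueue(83): size=3=cap → OVERFLOW (fail)
10. enqueue(11): size=3=cap → OVERFLOW (fail)
11. enqueue(13): size=3=cap → OVERFLOW (fail)
12. enqueue(71): size=3=cap → OVERFLOW (fail)
13. enqueue(64): size=3=cap → OVERFLOW (fail)
14. enqueue(17): size=3=cap → OVERFLOW (fail)

Answer: 5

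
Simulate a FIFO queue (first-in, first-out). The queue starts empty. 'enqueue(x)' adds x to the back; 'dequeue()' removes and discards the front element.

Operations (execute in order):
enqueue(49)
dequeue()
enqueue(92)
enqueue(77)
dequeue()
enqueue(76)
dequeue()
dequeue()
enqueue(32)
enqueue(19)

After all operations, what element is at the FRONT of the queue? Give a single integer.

enqueue(49): queue = [49]
dequeue(): queue = []
enqueue(92): queue = [92]
enqueue(77): queue = [92, 77]
dequeue(): queue = [77]
enqueue(76): queue = [77, 76]
dequeue(): queue = [76]
dequeue(): queue = []
enqueue(32): queue = [32]
enqueue(19): queue = [32, 19]

Answer: 32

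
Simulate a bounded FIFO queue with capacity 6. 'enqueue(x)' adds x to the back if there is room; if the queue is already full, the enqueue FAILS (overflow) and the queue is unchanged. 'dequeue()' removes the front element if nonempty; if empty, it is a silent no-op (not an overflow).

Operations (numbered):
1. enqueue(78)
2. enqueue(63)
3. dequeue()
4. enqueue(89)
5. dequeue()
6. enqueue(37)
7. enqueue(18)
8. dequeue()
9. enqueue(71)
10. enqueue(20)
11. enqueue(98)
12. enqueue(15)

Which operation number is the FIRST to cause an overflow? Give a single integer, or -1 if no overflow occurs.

Answer: -1

Derivation:
1. enqueue(78): size=1
2. enqueue(63): size=2
3. dequeue(): size=1
4. enqueue(89): size=2
5. dequeue(): size=1
6. enqueue(37): size=2
7. enqueue(18): size=3
8. dequeue(): size=2
9. enqueue(71): size=3
10. enqueue(20): size=4
11. enqueue(98): size=5
12. enqueue(15): size=6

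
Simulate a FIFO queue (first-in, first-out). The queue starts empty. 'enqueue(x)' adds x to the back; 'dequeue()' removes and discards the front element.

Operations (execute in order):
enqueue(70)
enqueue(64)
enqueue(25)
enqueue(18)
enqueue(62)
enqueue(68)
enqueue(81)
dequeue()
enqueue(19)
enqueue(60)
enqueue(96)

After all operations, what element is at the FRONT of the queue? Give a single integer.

Answer: 64

Derivation:
enqueue(70): queue = [70]
enqueue(64): queue = [70, 64]
enqueue(25): queue = [70, 64, 25]
enqueue(18): queue = [70, 64, 25, 18]
enqueue(62): queue = [70, 64, 25, 18, 62]
enqueue(68): queue = [70, 64, 25, 18, 62, 68]
enqueue(81): queue = [70, 64, 25, 18, 62, 68, 81]
dequeue(): queue = [64, 25, 18, 62, 68, 81]
enqueue(19): queue = [64, 25, 18, 62, 68, 81, 19]
enqueue(60): queue = [64, 25, 18, 62, 68, 81, 19, 60]
enqueue(96): queue = [64, 25, 18, 62, 68, 81, 19, 60, 96]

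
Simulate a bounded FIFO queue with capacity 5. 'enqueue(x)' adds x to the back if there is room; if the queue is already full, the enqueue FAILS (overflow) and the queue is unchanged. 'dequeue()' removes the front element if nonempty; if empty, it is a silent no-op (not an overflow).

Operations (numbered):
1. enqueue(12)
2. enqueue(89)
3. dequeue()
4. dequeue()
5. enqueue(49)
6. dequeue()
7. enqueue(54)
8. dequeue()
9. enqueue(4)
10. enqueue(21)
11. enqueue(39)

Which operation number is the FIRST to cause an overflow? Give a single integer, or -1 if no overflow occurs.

1. enqueue(12): size=1
2. enqueue(89): size=2
3. dequeue(): size=1
4. dequeue(): size=0
5. enqueue(49): size=1
6. dequeue(): size=0
7. enqueue(54): size=1
8. dequeue(): size=0
9. enqueue(4): size=1
10. enqueue(21): size=2
11. enqueue(39): size=3

Answer: -1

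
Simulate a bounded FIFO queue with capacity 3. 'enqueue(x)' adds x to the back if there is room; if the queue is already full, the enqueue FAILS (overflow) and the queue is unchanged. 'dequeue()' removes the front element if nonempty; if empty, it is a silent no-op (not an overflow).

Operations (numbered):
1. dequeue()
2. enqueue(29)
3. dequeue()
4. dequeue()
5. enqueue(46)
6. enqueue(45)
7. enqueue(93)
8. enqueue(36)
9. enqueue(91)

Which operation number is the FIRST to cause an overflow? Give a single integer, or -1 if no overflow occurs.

1. dequeue(): empty, no-op, size=0
2. enqueue(29): size=1
3. dequeue(): size=0
4. dequeue(): empty, no-op, size=0
5. enqueue(46): size=1
6. enqueue(45): size=2
7. enqueue(93): size=3
8. enqueue(36): size=3=cap → OVERFLOW (fail)
9. enqueue(91): size=3=cap → OVERFLOW (fail)

Answer: 8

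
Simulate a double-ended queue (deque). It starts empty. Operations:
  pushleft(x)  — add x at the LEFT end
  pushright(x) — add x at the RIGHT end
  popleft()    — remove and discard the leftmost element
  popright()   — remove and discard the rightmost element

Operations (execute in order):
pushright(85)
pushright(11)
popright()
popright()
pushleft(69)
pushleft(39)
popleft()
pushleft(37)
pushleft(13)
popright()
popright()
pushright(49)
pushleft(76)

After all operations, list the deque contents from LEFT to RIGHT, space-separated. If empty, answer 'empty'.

Answer: 76 13 49

Derivation:
pushright(85): [85]
pushright(11): [85, 11]
popright(): [85]
popright(): []
pushleft(69): [69]
pushleft(39): [39, 69]
popleft(): [69]
pushleft(37): [37, 69]
pushleft(13): [13, 37, 69]
popright(): [13, 37]
popright(): [13]
pushright(49): [13, 49]
pushleft(76): [76, 13, 49]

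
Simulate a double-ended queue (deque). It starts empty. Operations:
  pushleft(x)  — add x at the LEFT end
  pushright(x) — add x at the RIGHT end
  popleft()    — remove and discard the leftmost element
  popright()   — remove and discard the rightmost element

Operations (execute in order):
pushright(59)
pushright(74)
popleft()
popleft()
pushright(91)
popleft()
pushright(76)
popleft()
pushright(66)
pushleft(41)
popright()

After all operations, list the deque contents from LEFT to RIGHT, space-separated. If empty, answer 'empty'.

pushright(59): [59]
pushright(74): [59, 74]
popleft(): [74]
popleft(): []
pushright(91): [91]
popleft(): []
pushright(76): [76]
popleft(): []
pushright(66): [66]
pushleft(41): [41, 66]
popright(): [41]

Answer: 41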